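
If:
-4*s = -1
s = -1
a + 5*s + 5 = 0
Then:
No Solution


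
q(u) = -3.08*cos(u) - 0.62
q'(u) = 3.08*sin(u)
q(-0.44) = -3.41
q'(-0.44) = -1.31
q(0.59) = -3.18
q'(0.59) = 1.71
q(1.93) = 0.46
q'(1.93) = 2.88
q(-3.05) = 2.45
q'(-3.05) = -0.28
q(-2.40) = 1.65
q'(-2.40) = -2.08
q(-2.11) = 0.96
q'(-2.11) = -2.64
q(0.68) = -3.01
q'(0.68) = 1.94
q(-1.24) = -1.62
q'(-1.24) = -2.91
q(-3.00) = 2.43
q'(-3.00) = -0.43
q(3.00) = 2.43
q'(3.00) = 0.43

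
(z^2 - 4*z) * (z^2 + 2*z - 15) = z^4 - 2*z^3 - 23*z^2 + 60*z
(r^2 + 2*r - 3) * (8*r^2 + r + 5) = 8*r^4 + 17*r^3 - 17*r^2 + 7*r - 15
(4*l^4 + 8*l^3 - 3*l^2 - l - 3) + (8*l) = 4*l^4 + 8*l^3 - 3*l^2 + 7*l - 3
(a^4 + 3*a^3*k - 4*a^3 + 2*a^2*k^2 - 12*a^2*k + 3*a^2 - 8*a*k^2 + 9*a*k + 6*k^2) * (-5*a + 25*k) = -5*a^5 + 10*a^4*k + 20*a^4 + 65*a^3*k^2 - 40*a^3*k - 15*a^3 + 50*a^2*k^3 - 260*a^2*k^2 + 30*a^2*k - 200*a*k^3 + 195*a*k^2 + 150*k^3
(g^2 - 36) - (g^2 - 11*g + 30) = 11*g - 66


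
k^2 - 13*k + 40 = (k - 8)*(k - 5)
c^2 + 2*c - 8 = (c - 2)*(c + 4)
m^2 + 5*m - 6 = (m - 1)*(m + 6)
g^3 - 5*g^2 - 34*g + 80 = (g - 8)*(g - 2)*(g + 5)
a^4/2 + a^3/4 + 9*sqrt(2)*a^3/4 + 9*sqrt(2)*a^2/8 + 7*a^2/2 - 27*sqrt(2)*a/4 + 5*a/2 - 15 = (a/2 + 1)*(a - 3/2)*(a + 2*sqrt(2))*(a + 5*sqrt(2)/2)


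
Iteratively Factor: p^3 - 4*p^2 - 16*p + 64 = (p + 4)*(p^2 - 8*p + 16) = (p - 4)*(p + 4)*(p - 4)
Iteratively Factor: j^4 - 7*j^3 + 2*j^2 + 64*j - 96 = (j - 4)*(j^3 - 3*j^2 - 10*j + 24) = (j - 4)*(j - 2)*(j^2 - j - 12) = (j - 4)*(j - 2)*(j + 3)*(j - 4)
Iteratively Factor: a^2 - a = (a - 1)*(a)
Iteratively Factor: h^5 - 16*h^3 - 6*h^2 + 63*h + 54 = (h - 3)*(h^4 + 3*h^3 - 7*h^2 - 27*h - 18) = (h - 3)^2*(h^3 + 6*h^2 + 11*h + 6) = (h - 3)^2*(h + 2)*(h^2 + 4*h + 3) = (h - 3)^2*(h + 2)*(h + 3)*(h + 1)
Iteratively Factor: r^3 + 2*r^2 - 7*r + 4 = (r - 1)*(r^2 + 3*r - 4) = (r - 1)^2*(r + 4)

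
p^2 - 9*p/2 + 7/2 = (p - 7/2)*(p - 1)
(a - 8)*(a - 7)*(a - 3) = a^3 - 18*a^2 + 101*a - 168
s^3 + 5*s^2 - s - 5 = (s - 1)*(s + 1)*(s + 5)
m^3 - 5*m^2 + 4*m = m*(m - 4)*(m - 1)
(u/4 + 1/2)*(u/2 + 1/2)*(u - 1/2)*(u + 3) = u^4/8 + 11*u^3/16 + u^2 + u/16 - 3/8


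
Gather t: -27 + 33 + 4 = 10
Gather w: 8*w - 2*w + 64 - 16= 6*w + 48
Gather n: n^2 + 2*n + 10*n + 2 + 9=n^2 + 12*n + 11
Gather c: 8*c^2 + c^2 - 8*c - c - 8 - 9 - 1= 9*c^2 - 9*c - 18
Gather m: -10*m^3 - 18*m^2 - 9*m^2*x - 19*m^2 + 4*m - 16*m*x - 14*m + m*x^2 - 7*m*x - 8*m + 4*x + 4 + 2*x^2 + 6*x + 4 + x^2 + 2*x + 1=-10*m^3 + m^2*(-9*x - 37) + m*(x^2 - 23*x - 18) + 3*x^2 + 12*x + 9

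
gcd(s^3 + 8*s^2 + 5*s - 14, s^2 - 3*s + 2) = s - 1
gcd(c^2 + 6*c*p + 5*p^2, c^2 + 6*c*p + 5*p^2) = c^2 + 6*c*p + 5*p^2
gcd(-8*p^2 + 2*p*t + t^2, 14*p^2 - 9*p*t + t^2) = 2*p - t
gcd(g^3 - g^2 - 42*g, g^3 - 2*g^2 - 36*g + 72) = g + 6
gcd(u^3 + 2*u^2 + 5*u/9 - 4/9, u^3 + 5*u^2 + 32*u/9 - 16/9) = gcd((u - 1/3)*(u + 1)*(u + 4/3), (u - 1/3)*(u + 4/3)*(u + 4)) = u^2 + u - 4/9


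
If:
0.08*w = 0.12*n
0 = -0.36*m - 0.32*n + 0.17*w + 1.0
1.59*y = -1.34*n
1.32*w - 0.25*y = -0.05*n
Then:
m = 2.78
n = 0.00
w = 0.00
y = 0.00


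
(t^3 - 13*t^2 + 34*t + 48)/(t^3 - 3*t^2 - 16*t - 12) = (t - 8)/(t + 2)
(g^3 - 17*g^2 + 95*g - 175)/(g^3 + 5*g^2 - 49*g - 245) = (g^2 - 10*g + 25)/(g^2 + 12*g + 35)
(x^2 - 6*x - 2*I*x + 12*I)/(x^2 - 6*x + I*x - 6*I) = (x - 2*I)/(x + I)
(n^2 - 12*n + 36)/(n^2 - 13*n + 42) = (n - 6)/(n - 7)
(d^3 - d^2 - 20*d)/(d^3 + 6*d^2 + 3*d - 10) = d*(d^2 - d - 20)/(d^3 + 6*d^2 + 3*d - 10)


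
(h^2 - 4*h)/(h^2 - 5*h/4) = 4*(h - 4)/(4*h - 5)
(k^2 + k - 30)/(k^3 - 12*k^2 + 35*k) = (k + 6)/(k*(k - 7))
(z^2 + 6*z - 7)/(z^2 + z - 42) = (z - 1)/(z - 6)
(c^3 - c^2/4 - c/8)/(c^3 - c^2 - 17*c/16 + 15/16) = 2*c*(8*c^2 - 2*c - 1)/(16*c^3 - 16*c^2 - 17*c + 15)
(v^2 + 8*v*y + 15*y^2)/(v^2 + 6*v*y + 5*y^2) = (v + 3*y)/(v + y)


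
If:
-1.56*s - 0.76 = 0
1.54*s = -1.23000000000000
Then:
No Solution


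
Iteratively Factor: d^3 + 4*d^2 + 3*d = (d)*(d^2 + 4*d + 3) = d*(d + 3)*(d + 1)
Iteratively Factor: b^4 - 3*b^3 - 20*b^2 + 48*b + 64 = (b - 4)*(b^3 + b^2 - 16*b - 16) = (b - 4)*(b + 1)*(b^2 - 16) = (b - 4)^2*(b + 1)*(b + 4)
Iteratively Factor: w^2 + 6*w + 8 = (w + 4)*(w + 2)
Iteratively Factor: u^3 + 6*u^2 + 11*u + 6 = (u + 1)*(u^2 + 5*u + 6) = (u + 1)*(u + 2)*(u + 3)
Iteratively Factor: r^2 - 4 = (r - 2)*(r + 2)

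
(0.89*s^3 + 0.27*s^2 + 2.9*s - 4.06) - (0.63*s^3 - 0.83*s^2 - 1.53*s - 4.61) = 0.26*s^3 + 1.1*s^2 + 4.43*s + 0.550000000000001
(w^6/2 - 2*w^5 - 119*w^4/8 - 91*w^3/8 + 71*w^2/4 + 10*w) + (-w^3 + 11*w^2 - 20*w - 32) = w^6/2 - 2*w^5 - 119*w^4/8 - 99*w^3/8 + 115*w^2/4 - 10*w - 32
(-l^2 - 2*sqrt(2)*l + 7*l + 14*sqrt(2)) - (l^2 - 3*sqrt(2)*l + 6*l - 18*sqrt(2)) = -2*l^2 + l + sqrt(2)*l + 32*sqrt(2)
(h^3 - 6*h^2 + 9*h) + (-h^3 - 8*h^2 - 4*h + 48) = -14*h^2 + 5*h + 48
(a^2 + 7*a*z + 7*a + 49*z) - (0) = a^2 + 7*a*z + 7*a + 49*z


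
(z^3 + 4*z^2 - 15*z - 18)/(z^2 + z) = z + 3 - 18/z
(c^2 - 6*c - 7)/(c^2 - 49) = (c + 1)/(c + 7)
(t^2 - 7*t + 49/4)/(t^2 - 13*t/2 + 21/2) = (t - 7/2)/(t - 3)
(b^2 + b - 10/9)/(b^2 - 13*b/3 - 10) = (b - 2/3)/(b - 6)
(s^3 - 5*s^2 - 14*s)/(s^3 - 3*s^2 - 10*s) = (s - 7)/(s - 5)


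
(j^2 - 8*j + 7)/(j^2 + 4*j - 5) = (j - 7)/(j + 5)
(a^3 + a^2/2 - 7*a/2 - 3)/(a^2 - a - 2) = a + 3/2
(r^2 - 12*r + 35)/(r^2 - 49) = (r - 5)/(r + 7)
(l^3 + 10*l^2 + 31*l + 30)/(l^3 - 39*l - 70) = (l + 3)/(l - 7)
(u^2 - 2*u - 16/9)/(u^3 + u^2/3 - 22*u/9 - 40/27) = 3*(3*u - 8)/(9*u^2 - 3*u - 20)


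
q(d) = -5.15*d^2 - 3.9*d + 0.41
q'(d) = -10.3*d - 3.9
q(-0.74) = 0.48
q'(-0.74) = 3.72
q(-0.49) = 1.08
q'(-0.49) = 1.15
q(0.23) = -0.76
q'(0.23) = -6.27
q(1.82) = -23.75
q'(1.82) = -22.65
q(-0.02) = 0.49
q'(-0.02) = -3.69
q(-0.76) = 0.40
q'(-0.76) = 3.93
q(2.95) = -55.91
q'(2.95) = -34.28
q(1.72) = -21.53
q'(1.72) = -21.62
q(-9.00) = -381.64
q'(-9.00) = 88.80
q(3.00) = -57.64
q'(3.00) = -34.80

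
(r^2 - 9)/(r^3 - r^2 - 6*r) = (r + 3)/(r*(r + 2))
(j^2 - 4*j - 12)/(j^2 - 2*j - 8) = (j - 6)/(j - 4)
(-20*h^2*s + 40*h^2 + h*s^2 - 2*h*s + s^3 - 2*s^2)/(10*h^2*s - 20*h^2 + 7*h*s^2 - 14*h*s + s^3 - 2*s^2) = (-4*h + s)/(2*h + s)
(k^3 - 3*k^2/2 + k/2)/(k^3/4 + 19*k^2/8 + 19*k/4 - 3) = 4*k*(k - 1)/(k^2 + 10*k + 24)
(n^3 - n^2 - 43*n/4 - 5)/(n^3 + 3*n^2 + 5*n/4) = (n - 4)/n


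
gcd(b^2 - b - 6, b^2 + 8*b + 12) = b + 2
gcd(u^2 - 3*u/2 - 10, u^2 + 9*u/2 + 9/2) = 1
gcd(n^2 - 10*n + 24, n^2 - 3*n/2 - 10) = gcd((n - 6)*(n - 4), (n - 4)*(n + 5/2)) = n - 4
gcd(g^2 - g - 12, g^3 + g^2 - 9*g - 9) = g + 3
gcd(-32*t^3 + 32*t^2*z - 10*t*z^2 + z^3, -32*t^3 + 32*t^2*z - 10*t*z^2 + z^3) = -32*t^3 + 32*t^2*z - 10*t*z^2 + z^3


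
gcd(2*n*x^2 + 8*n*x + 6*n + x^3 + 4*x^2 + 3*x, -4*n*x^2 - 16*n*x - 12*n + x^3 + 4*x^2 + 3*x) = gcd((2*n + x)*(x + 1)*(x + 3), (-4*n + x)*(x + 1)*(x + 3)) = x^2 + 4*x + 3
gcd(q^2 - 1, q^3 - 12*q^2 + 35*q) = 1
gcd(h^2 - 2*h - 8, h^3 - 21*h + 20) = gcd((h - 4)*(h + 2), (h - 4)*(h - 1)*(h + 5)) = h - 4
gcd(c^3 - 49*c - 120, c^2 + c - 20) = c + 5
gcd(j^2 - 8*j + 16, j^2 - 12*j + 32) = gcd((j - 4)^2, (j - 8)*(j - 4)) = j - 4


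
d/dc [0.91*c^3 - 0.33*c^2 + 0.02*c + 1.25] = 2.73*c^2 - 0.66*c + 0.02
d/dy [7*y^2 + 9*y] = 14*y + 9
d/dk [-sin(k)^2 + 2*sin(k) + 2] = 2*(1 - sin(k))*cos(k)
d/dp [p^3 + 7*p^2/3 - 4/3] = p*(9*p + 14)/3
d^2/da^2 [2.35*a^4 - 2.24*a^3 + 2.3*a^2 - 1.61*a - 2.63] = 28.2*a^2 - 13.44*a + 4.6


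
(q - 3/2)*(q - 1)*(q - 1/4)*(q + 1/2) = q^4 - 9*q^3/4 + 3*q^2/4 + 11*q/16 - 3/16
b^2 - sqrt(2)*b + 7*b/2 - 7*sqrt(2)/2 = (b + 7/2)*(b - sqrt(2))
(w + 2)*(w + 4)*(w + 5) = w^3 + 11*w^2 + 38*w + 40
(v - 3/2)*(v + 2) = v^2 + v/2 - 3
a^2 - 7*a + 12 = (a - 4)*(a - 3)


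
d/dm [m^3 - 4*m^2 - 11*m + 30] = 3*m^2 - 8*m - 11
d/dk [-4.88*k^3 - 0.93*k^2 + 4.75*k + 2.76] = -14.64*k^2 - 1.86*k + 4.75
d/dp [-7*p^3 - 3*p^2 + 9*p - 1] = -21*p^2 - 6*p + 9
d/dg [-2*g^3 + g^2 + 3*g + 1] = -6*g^2 + 2*g + 3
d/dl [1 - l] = -1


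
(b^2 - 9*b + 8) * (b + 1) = b^3 - 8*b^2 - b + 8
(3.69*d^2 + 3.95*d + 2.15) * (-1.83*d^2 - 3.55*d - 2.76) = -6.7527*d^4 - 20.328*d^3 - 28.1414*d^2 - 18.5345*d - 5.934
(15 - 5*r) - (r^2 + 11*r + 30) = -r^2 - 16*r - 15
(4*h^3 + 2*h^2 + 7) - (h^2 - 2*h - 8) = 4*h^3 + h^2 + 2*h + 15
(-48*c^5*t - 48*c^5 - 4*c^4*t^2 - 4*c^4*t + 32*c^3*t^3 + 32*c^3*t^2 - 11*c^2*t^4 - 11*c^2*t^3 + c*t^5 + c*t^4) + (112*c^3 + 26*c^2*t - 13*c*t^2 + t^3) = -48*c^5*t - 48*c^5 - 4*c^4*t^2 - 4*c^4*t + 32*c^3*t^3 + 32*c^3*t^2 + 112*c^3 - 11*c^2*t^4 - 11*c^2*t^3 + 26*c^2*t + c*t^5 + c*t^4 - 13*c*t^2 + t^3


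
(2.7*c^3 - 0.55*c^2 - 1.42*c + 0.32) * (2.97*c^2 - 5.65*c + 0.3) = 8.019*c^5 - 16.8885*c^4 - 0.2999*c^3 + 8.8084*c^2 - 2.234*c + 0.096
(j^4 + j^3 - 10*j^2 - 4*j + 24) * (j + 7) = j^5 + 8*j^4 - 3*j^3 - 74*j^2 - 4*j + 168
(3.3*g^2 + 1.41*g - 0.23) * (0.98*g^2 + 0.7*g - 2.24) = 3.234*g^4 + 3.6918*g^3 - 6.6304*g^2 - 3.3194*g + 0.5152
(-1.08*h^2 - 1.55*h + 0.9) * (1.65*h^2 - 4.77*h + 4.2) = -1.782*h^4 + 2.5941*h^3 + 4.3425*h^2 - 10.803*h + 3.78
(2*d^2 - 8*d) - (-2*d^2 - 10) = 4*d^2 - 8*d + 10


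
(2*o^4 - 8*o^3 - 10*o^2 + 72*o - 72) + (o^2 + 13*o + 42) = 2*o^4 - 8*o^3 - 9*o^2 + 85*o - 30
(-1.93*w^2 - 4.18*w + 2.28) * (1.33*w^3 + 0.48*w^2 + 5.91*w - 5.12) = -2.5669*w^5 - 6.4858*w^4 - 10.3803*w^3 - 13.7278*w^2 + 34.8764*w - 11.6736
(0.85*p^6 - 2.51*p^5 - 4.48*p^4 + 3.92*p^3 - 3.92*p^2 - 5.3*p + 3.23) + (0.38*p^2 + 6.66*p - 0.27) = 0.85*p^6 - 2.51*p^5 - 4.48*p^4 + 3.92*p^3 - 3.54*p^2 + 1.36*p + 2.96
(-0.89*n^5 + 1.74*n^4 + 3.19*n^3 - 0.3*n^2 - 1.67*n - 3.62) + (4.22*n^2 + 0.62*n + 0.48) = -0.89*n^5 + 1.74*n^4 + 3.19*n^3 + 3.92*n^2 - 1.05*n - 3.14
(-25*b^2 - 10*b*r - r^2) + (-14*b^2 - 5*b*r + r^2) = -39*b^2 - 15*b*r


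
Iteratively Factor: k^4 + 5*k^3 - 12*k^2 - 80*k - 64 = (k + 4)*(k^3 + k^2 - 16*k - 16) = (k - 4)*(k + 4)*(k^2 + 5*k + 4) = (k - 4)*(k + 1)*(k + 4)*(k + 4)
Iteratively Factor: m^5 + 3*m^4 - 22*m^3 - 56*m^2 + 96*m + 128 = (m + 4)*(m^4 - m^3 - 18*m^2 + 16*m + 32) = (m - 4)*(m + 4)*(m^3 + 3*m^2 - 6*m - 8) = (m - 4)*(m - 2)*(m + 4)*(m^2 + 5*m + 4) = (m - 4)*(m - 2)*(m + 4)^2*(m + 1)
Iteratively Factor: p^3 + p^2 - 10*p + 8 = (p - 2)*(p^2 + 3*p - 4) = (p - 2)*(p - 1)*(p + 4)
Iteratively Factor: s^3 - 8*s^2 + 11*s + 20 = (s - 4)*(s^2 - 4*s - 5) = (s - 4)*(s + 1)*(s - 5)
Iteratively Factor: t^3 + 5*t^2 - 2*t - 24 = (t + 4)*(t^2 + t - 6) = (t - 2)*(t + 4)*(t + 3)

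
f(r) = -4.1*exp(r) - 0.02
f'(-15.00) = 0.00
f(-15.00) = -0.02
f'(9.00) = -33222.64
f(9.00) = -33222.66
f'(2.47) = -48.47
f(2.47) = -48.49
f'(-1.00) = -1.51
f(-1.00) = -1.53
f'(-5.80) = -0.01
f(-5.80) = -0.03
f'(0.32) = -5.65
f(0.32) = -5.67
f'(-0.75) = -1.94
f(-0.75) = -1.96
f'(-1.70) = -0.75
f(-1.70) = -0.77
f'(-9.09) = -0.00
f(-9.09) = -0.02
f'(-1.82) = -0.66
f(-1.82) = -0.68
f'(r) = -4.1*exp(r)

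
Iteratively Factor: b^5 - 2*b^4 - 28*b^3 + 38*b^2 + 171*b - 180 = (b - 1)*(b^4 - b^3 - 29*b^2 + 9*b + 180) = (b - 1)*(b + 3)*(b^3 - 4*b^2 - 17*b + 60) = (b - 3)*(b - 1)*(b + 3)*(b^2 - b - 20) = (b - 5)*(b - 3)*(b - 1)*(b + 3)*(b + 4)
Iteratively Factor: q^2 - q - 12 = (q + 3)*(q - 4)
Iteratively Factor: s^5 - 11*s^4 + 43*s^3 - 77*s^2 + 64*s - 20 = (s - 5)*(s^4 - 6*s^3 + 13*s^2 - 12*s + 4) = (s - 5)*(s - 1)*(s^3 - 5*s^2 + 8*s - 4) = (s - 5)*(s - 2)*(s - 1)*(s^2 - 3*s + 2) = (s - 5)*(s - 2)^2*(s - 1)*(s - 1)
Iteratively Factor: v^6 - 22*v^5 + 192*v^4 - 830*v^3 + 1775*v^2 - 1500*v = (v - 5)*(v^5 - 17*v^4 + 107*v^3 - 295*v^2 + 300*v) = (v - 5)*(v - 3)*(v^4 - 14*v^3 + 65*v^2 - 100*v) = (v - 5)*(v - 4)*(v - 3)*(v^3 - 10*v^2 + 25*v) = (v - 5)^2*(v - 4)*(v - 3)*(v^2 - 5*v) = v*(v - 5)^2*(v - 4)*(v - 3)*(v - 5)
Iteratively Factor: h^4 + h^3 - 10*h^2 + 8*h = (h + 4)*(h^3 - 3*h^2 + 2*h) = h*(h + 4)*(h^2 - 3*h + 2) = h*(h - 1)*(h + 4)*(h - 2)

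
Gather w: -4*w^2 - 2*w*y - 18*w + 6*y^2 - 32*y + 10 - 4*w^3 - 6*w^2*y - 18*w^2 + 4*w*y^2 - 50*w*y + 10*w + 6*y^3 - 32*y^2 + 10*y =-4*w^3 + w^2*(-6*y - 22) + w*(4*y^2 - 52*y - 8) + 6*y^3 - 26*y^2 - 22*y + 10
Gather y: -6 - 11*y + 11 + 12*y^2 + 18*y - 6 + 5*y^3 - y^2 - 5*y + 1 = 5*y^3 + 11*y^2 + 2*y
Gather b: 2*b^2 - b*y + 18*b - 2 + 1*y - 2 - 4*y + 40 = 2*b^2 + b*(18 - y) - 3*y + 36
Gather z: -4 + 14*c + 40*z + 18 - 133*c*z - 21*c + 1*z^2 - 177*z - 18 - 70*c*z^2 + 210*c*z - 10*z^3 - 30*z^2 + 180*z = -7*c - 10*z^3 + z^2*(-70*c - 29) + z*(77*c + 43) - 4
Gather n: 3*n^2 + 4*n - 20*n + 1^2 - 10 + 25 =3*n^2 - 16*n + 16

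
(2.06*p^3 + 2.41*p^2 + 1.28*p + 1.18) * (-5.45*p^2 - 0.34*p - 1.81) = -11.227*p^5 - 13.8349*p^4 - 11.524*p^3 - 11.2283*p^2 - 2.718*p - 2.1358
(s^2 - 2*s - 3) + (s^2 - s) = 2*s^2 - 3*s - 3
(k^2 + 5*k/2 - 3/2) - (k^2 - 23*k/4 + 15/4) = 33*k/4 - 21/4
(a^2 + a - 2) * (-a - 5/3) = -a^3 - 8*a^2/3 + a/3 + 10/3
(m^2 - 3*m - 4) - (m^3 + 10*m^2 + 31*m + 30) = -m^3 - 9*m^2 - 34*m - 34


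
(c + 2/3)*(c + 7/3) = c^2 + 3*c + 14/9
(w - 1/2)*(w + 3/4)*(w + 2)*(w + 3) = w^4 + 21*w^3/4 + 55*w^2/8 - 3*w/8 - 9/4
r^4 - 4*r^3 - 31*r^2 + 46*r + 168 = (r - 7)*(r - 3)*(r + 2)*(r + 4)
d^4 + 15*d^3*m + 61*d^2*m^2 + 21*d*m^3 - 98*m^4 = (d - m)*(d + 2*m)*(d + 7*m)^2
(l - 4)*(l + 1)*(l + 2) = l^3 - l^2 - 10*l - 8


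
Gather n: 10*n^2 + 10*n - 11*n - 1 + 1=10*n^2 - n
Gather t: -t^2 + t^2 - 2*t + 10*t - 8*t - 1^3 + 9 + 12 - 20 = 0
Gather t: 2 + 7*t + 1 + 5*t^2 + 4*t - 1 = 5*t^2 + 11*t + 2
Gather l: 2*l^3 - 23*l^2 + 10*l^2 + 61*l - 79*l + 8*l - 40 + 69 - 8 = 2*l^3 - 13*l^2 - 10*l + 21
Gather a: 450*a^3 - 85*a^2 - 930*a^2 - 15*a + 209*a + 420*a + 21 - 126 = 450*a^3 - 1015*a^2 + 614*a - 105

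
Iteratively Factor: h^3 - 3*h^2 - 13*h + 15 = (h - 1)*(h^2 - 2*h - 15) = (h - 5)*(h - 1)*(h + 3)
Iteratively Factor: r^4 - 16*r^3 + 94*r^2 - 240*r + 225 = (r - 5)*(r^3 - 11*r^2 + 39*r - 45) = (r - 5)*(r - 3)*(r^2 - 8*r + 15) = (r - 5)^2*(r - 3)*(r - 3)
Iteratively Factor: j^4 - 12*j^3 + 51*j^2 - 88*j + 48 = (j - 4)*(j^3 - 8*j^2 + 19*j - 12) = (j - 4)*(j - 1)*(j^2 - 7*j + 12) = (j - 4)*(j - 3)*(j - 1)*(j - 4)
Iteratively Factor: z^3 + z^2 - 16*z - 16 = (z + 4)*(z^2 - 3*z - 4) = (z - 4)*(z + 4)*(z + 1)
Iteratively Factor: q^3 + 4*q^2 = (q + 4)*(q^2) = q*(q + 4)*(q)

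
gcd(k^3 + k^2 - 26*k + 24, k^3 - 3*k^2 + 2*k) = k - 1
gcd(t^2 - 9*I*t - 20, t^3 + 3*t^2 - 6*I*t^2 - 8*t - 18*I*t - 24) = t - 4*I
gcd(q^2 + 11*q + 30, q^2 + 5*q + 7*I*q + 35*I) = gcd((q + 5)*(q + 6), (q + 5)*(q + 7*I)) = q + 5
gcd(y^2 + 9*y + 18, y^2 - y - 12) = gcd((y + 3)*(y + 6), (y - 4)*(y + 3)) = y + 3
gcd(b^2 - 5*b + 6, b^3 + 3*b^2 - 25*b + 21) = b - 3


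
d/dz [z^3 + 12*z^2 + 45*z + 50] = 3*z^2 + 24*z + 45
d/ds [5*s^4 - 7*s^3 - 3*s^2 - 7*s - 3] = 20*s^3 - 21*s^2 - 6*s - 7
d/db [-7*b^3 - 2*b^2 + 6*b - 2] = -21*b^2 - 4*b + 6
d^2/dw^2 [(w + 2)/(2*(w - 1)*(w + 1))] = (w^3 + 6*w^2 + 3*w + 2)/(w^6 - 3*w^4 + 3*w^2 - 1)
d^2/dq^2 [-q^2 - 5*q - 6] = -2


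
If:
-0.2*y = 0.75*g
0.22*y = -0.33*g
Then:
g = 0.00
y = 0.00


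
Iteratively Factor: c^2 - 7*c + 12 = (c - 4)*(c - 3)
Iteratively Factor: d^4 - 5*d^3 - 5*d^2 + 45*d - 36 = (d - 1)*(d^3 - 4*d^2 - 9*d + 36) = (d - 4)*(d - 1)*(d^2 - 9) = (d - 4)*(d - 1)*(d + 3)*(d - 3)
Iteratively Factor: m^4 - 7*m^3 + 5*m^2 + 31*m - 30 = (m - 5)*(m^3 - 2*m^2 - 5*m + 6) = (m - 5)*(m - 1)*(m^2 - m - 6) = (m - 5)*(m - 1)*(m + 2)*(m - 3)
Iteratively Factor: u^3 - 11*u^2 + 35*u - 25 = (u - 1)*(u^2 - 10*u + 25) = (u - 5)*(u - 1)*(u - 5)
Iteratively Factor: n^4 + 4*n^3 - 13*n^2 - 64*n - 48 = (n + 4)*(n^3 - 13*n - 12) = (n + 1)*(n + 4)*(n^2 - n - 12) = (n + 1)*(n + 3)*(n + 4)*(n - 4)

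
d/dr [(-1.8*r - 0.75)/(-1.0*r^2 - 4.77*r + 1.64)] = (1.8*r^2 + 8.586*r - (1.8*r + 0.75)*(2.0*r + 4.77) - 2.952)/(1.0*r^2 + 4.77*r - 1.64)^2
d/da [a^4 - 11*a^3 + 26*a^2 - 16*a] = 4*a^3 - 33*a^2 + 52*a - 16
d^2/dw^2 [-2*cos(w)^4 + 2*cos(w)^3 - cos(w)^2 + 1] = 32*sin(w)^4 - 44*sin(w)^2 - 3*cos(w)/2 - 9*cos(3*w)/2 + 10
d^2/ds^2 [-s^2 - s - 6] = -2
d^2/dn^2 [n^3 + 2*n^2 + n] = 6*n + 4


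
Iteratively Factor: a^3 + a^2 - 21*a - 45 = (a + 3)*(a^2 - 2*a - 15) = (a + 3)^2*(a - 5)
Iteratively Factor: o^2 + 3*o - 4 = (o - 1)*(o + 4)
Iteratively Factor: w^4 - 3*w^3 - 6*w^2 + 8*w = (w - 4)*(w^3 + w^2 - 2*w) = (w - 4)*(w + 2)*(w^2 - w) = w*(w - 4)*(w + 2)*(w - 1)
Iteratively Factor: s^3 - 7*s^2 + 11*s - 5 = (s - 5)*(s^2 - 2*s + 1) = (s - 5)*(s - 1)*(s - 1)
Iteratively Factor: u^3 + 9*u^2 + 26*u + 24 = (u + 2)*(u^2 + 7*u + 12) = (u + 2)*(u + 4)*(u + 3)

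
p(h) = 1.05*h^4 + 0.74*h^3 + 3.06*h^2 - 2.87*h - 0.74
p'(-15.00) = -13770.17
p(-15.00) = 51389.56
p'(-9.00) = -2939.93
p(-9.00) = 6622.54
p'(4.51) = 455.17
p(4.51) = 550.85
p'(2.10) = 58.67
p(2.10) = 34.00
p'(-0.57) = -6.41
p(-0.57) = 1.86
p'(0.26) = -1.05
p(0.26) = -1.26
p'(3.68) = 259.03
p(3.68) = 259.58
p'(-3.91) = -243.92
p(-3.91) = 258.44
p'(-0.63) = -6.89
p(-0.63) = 2.26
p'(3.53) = 231.14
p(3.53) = 222.85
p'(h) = 4.2*h^3 + 2.22*h^2 + 6.12*h - 2.87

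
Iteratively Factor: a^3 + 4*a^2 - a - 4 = (a + 4)*(a^2 - 1) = (a + 1)*(a + 4)*(a - 1)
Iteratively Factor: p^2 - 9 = (p + 3)*(p - 3)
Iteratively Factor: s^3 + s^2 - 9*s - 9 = (s - 3)*(s^2 + 4*s + 3) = (s - 3)*(s + 1)*(s + 3)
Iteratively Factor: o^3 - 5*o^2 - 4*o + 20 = (o + 2)*(o^2 - 7*o + 10) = (o - 2)*(o + 2)*(o - 5)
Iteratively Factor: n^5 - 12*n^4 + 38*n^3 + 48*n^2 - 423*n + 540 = (n - 3)*(n^4 - 9*n^3 + 11*n^2 + 81*n - 180) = (n - 3)*(n + 3)*(n^3 - 12*n^2 + 47*n - 60) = (n - 3)^2*(n + 3)*(n^2 - 9*n + 20) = (n - 5)*(n - 3)^2*(n + 3)*(n - 4)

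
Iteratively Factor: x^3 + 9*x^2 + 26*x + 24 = (x + 3)*(x^2 + 6*x + 8) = (x + 2)*(x + 3)*(x + 4)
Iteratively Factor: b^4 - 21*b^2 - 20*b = (b - 5)*(b^3 + 5*b^2 + 4*b) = b*(b - 5)*(b^2 + 5*b + 4) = b*(b - 5)*(b + 4)*(b + 1)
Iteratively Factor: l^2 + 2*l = (l)*(l + 2)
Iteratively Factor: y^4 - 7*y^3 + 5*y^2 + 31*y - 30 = (y + 2)*(y^3 - 9*y^2 + 23*y - 15) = (y - 3)*(y + 2)*(y^2 - 6*y + 5) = (y - 5)*(y - 3)*(y + 2)*(y - 1)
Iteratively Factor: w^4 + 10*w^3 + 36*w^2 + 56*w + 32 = (w + 2)*(w^3 + 8*w^2 + 20*w + 16) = (w + 2)^2*(w^2 + 6*w + 8) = (w + 2)^2*(w + 4)*(w + 2)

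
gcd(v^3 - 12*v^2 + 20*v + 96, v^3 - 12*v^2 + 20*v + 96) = v^3 - 12*v^2 + 20*v + 96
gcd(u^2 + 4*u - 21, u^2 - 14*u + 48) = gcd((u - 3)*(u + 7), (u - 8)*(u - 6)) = 1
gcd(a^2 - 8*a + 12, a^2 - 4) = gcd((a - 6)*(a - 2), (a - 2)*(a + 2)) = a - 2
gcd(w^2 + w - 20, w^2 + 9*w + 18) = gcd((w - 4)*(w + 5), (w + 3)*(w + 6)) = 1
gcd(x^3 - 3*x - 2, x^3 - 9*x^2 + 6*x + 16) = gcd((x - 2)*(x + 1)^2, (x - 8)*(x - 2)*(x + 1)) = x^2 - x - 2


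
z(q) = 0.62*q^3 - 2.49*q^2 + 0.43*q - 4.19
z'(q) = 1.86*q^2 - 4.98*q + 0.43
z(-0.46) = -4.98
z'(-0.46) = 3.11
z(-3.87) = -79.08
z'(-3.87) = 47.56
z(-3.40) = -58.80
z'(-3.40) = 38.86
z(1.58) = -7.28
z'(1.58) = -2.80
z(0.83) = -5.19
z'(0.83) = -2.42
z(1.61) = -7.36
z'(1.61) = -2.77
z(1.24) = -6.30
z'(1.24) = -2.89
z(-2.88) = -40.89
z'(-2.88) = 30.20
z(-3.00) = -44.63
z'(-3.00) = 32.11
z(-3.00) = -44.63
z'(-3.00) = 32.11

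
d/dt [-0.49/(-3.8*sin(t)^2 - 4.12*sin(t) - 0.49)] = -(3.724*sin(t) + 2.0188)*cos(t)/(3.8*sin(t)^2 + 4.12*sin(t) + 0.49)^2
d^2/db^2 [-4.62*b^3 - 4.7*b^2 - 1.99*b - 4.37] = -27.72*b - 9.4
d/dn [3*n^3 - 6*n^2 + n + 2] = 9*n^2 - 12*n + 1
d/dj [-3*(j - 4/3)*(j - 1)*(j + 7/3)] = 37/3 - 9*j^2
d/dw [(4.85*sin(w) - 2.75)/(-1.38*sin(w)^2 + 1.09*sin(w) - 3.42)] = (6.693*sin(w)^2 - 7.59*sin(w) - 13.5895)*cos(w)/(1.9044*sin(w)^4 - 3.0084*sin(w)^3 + 10.6273*sin(w)^2 - 7.4556*sin(w) + 11.6964)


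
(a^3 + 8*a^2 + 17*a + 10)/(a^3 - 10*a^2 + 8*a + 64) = (a^2 + 6*a + 5)/(a^2 - 12*a + 32)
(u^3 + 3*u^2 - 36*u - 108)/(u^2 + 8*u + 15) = (u^2 - 36)/(u + 5)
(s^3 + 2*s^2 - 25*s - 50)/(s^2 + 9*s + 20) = (s^2 - 3*s - 10)/(s + 4)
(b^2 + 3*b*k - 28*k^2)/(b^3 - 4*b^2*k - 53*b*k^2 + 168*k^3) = (b - 4*k)/(b^2 - 11*b*k + 24*k^2)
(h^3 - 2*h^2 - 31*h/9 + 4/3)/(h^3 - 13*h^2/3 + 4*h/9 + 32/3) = (3*h - 1)/(3*h - 8)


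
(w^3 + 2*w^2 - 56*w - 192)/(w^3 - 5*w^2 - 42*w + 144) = (w + 4)/(w - 3)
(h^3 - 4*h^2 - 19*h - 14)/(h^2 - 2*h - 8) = (h^2 - 6*h - 7)/(h - 4)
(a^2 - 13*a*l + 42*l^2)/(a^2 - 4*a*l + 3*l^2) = (a^2 - 13*a*l + 42*l^2)/(a^2 - 4*a*l + 3*l^2)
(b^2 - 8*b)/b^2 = (b - 8)/b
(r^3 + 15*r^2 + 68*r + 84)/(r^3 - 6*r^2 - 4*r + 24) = (r^2 + 13*r + 42)/(r^2 - 8*r + 12)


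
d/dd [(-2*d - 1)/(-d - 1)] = (d + 1)^(-2)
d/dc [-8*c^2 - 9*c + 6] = -16*c - 9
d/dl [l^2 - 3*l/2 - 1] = 2*l - 3/2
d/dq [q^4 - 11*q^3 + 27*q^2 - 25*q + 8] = 4*q^3 - 33*q^2 + 54*q - 25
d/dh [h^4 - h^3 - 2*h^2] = h*(4*h^2 - 3*h - 4)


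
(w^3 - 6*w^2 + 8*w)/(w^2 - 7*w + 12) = w*(w - 2)/(w - 3)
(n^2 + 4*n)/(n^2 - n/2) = 2*(n + 4)/(2*n - 1)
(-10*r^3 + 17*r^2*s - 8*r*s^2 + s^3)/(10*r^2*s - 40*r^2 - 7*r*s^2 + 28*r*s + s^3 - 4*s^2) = (-r + s)/(s - 4)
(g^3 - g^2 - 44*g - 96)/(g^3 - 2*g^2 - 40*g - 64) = (g + 3)/(g + 2)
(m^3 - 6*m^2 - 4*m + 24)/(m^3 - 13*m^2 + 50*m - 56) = (m^2 - 4*m - 12)/(m^2 - 11*m + 28)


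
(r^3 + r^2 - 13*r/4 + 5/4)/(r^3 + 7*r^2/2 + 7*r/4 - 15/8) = 2*(r - 1)/(2*r + 3)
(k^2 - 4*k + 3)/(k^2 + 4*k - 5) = (k - 3)/(k + 5)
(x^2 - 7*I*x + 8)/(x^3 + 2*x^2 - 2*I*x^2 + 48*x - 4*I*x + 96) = (x + I)/(x^2 + x*(2 + 6*I) + 12*I)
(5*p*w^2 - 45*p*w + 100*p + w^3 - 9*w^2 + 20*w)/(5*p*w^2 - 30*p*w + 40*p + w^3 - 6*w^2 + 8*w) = (w - 5)/(w - 2)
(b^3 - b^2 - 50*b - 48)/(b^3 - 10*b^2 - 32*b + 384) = (b + 1)/(b - 8)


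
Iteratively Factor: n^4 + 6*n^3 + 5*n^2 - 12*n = (n - 1)*(n^3 + 7*n^2 + 12*n) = (n - 1)*(n + 4)*(n^2 + 3*n) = (n - 1)*(n + 3)*(n + 4)*(n)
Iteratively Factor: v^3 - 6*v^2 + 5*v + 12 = (v - 3)*(v^2 - 3*v - 4) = (v - 4)*(v - 3)*(v + 1)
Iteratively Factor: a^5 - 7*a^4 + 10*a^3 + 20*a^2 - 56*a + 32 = (a - 4)*(a^4 - 3*a^3 - 2*a^2 + 12*a - 8) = (a - 4)*(a - 2)*(a^3 - a^2 - 4*a + 4) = (a - 4)*(a - 2)*(a - 1)*(a^2 - 4) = (a - 4)*(a - 2)^2*(a - 1)*(a + 2)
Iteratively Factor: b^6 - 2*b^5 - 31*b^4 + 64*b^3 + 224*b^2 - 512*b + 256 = (b - 4)*(b^5 + 2*b^4 - 23*b^3 - 28*b^2 + 112*b - 64) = (b - 4)*(b + 4)*(b^4 - 2*b^3 - 15*b^2 + 32*b - 16) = (b - 4)*(b + 4)^2*(b^3 - 6*b^2 + 9*b - 4) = (b - 4)*(b - 1)*(b + 4)^2*(b^2 - 5*b + 4) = (b - 4)*(b - 1)^2*(b + 4)^2*(b - 4)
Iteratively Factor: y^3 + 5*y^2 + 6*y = (y + 2)*(y^2 + 3*y) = (y + 2)*(y + 3)*(y)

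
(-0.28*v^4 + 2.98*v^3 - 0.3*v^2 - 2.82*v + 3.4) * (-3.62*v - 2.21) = 1.0136*v^5 - 10.1688*v^4 - 5.4998*v^3 + 10.8714*v^2 - 6.0758*v - 7.514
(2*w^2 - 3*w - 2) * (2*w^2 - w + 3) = 4*w^4 - 8*w^3 + 5*w^2 - 7*w - 6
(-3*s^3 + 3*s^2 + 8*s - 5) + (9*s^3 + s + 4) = 6*s^3 + 3*s^2 + 9*s - 1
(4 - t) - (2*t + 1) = 3 - 3*t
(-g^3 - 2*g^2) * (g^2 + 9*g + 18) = -g^5 - 11*g^4 - 36*g^3 - 36*g^2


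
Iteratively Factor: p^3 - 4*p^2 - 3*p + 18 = (p - 3)*(p^2 - p - 6) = (p - 3)*(p + 2)*(p - 3)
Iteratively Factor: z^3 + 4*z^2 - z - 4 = (z + 4)*(z^2 - 1) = (z + 1)*(z + 4)*(z - 1)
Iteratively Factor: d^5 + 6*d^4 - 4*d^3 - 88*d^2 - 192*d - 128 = (d - 4)*(d^4 + 10*d^3 + 36*d^2 + 56*d + 32) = (d - 4)*(d + 2)*(d^3 + 8*d^2 + 20*d + 16) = (d - 4)*(d + 2)*(d + 4)*(d^2 + 4*d + 4) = (d - 4)*(d + 2)^2*(d + 4)*(d + 2)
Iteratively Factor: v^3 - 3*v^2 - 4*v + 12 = (v - 2)*(v^2 - v - 6) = (v - 3)*(v - 2)*(v + 2)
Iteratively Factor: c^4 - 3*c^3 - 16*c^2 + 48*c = (c - 4)*(c^3 + c^2 - 12*c) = (c - 4)*(c + 4)*(c^2 - 3*c) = (c - 4)*(c - 3)*(c + 4)*(c)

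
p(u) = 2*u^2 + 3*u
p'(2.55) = 13.20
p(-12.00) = 252.00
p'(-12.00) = -45.00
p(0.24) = 0.84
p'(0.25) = 4.00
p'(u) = 4*u + 3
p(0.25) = 0.88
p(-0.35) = -0.80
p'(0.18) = 3.72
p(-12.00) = 252.00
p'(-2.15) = -5.60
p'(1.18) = 7.72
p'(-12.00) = -45.00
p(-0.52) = -1.02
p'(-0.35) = 1.60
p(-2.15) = 2.80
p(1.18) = 6.32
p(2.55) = 20.66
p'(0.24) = 3.96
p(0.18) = 0.60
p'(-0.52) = 0.92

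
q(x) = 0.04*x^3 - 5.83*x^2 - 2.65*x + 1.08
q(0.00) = 1.08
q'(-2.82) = 31.19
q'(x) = 0.12*x^2 - 11.66*x - 2.65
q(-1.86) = -14.42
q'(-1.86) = 19.45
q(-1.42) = -7.03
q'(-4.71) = 54.93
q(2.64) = -45.81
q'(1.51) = -19.98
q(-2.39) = -26.43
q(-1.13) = -3.43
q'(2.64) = -32.60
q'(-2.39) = 25.90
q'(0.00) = -2.65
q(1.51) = -16.08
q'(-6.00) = 71.63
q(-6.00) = -201.54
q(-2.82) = -38.71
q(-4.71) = -119.95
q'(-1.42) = 14.15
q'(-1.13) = 10.68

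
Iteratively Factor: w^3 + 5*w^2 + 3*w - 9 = (w + 3)*(w^2 + 2*w - 3) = (w - 1)*(w + 3)*(w + 3)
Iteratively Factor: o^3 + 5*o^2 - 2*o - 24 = (o + 3)*(o^2 + 2*o - 8) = (o - 2)*(o + 3)*(o + 4)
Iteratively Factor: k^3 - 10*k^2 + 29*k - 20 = (k - 5)*(k^2 - 5*k + 4) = (k - 5)*(k - 1)*(k - 4)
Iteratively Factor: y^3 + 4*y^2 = (y + 4)*(y^2) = y*(y + 4)*(y)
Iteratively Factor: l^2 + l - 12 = (l - 3)*(l + 4)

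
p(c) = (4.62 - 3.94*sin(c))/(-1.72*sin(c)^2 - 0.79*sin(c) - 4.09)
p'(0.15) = 1.21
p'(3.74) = -0.41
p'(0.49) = 0.97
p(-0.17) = -1.32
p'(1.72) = -0.10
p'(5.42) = 0.12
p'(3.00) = -1.21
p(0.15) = -0.95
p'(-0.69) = 0.29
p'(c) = (4.62 - 3.94*sin(c))*(3.44*sin(c)*cos(c) + 0.79*cos(c))/(-1.72*sin(c)^2 - 0.79*sin(c) - 4.09)^2 - 3.94*cos(c)/(-1.72*sin(c)^2 - 0.79*sin(c) - 4.09)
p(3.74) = -1.63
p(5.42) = -1.70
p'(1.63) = -0.04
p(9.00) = -0.64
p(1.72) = -0.11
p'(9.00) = -1.03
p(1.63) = -0.10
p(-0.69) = -1.66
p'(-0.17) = 1.04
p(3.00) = -0.96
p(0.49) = -0.57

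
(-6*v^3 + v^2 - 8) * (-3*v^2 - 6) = 18*v^5 - 3*v^4 + 36*v^3 + 18*v^2 + 48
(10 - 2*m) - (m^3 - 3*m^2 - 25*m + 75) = -m^3 + 3*m^2 + 23*m - 65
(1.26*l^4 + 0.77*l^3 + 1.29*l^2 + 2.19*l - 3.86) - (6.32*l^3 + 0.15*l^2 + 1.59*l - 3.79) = 1.26*l^4 - 5.55*l^3 + 1.14*l^2 + 0.6*l - 0.0699999999999998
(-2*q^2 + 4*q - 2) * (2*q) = -4*q^3 + 8*q^2 - 4*q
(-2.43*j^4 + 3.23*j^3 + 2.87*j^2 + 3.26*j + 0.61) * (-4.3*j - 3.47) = 10.449*j^5 - 5.4569*j^4 - 23.5491*j^3 - 23.9769*j^2 - 13.9352*j - 2.1167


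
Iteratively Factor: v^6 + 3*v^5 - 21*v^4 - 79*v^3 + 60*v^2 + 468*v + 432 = (v + 3)*(v^5 - 21*v^3 - 16*v^2 + 108*v + 144) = (v + 3)^2*(v^4 - 3*v^3 - 12*v^2 + 20*v + 48) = (v - 3)*(v + 3)^2*(v^3 - 12*v - 16) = (v - 3)*(v + 2)*(v + 3)^2*(v^2 - 2*v - 8) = (v - 4)*(v - 3)*(v + 2)*(v + 3)^2*(v + 2)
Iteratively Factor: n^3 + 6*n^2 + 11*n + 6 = (n + 1)*(n^2 + 5*n + 6) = (n + 1)*(n + 2)*(n + 3)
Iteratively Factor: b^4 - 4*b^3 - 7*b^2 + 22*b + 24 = (b - 3)*(b^3 - b^2 - 10*b - 8) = (b - 3)*(b + 1)*(b^2 - 2*b - 8) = (b - 4)*(b - 3)*(b + 1)*(b + 2)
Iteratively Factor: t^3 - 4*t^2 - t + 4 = (t - 4)*(t^2 - 1) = (t - 4)*(t - 1)*(t + 1)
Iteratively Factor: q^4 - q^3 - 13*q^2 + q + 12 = (q - 1)*(q^3 - 13*q - 12) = (q - 4)*(q - 1)*(q^2 + 4*q + 3) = (q - 4)*(q - 1)*(q + 1)*(q + 3)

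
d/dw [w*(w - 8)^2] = (w - 8)*(3*w - 8)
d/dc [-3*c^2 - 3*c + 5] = -6*c - 3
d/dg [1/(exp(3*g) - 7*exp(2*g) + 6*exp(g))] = (-3*exp(2*g) + 14*exp(g) - 6)*exp(-g)/(exp(2*g) - 7*exp(g) + 6)^2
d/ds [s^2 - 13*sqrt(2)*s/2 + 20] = 2*s - 13*sqrt(2)/2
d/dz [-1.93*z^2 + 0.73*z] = 0.73 - 3.86*z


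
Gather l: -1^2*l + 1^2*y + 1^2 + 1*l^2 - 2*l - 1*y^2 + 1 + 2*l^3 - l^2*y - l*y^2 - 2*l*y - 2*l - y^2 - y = 2*l^3 + l^2*(1 - y) + l*(-y^2 - 2*y - 5) - 2*y^2 + 2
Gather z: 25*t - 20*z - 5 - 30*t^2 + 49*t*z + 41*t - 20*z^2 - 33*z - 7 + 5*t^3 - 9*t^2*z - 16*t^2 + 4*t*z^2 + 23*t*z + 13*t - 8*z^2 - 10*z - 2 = 5*t^3 - 46*t^2 + 79*t + z^2*(4*t - 28) + z*(-9*t^2 + 72*t - 63) - 14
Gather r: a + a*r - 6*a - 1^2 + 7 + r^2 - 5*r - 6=-5*a + r^2 + r*(a - 5)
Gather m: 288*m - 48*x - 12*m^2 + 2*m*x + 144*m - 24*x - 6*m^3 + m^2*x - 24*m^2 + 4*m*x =-6*m^3 + m^2*(x - 36) + m*(6*x + 432) - 72*x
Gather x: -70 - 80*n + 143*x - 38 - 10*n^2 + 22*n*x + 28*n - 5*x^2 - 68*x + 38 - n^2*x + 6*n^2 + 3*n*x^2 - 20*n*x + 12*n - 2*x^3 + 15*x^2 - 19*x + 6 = -4*n^2 - 40*n - 2*x^3 + x^2*(3*n + 10) + x*(-n^2 + 2*n + 56) - 64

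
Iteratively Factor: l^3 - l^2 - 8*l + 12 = (l - 2)*(l^2 + l - 6) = (l - 2)^2*(l + 3)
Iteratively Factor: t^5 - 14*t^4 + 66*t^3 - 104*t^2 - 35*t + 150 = (t - 2)*(t^4 - 12*t^3 + 42*t^2 - 20*t - 75) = (t - 2)*(t + 1)*(t^3 - 13*t^2 + 55*t - 75) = (t - 5)*(t - 2)*(t + 1)*(t^2 - 8*t + 15) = (t - 5)*(t - 3)*(t - 2)*(t + 1)*(t - 5)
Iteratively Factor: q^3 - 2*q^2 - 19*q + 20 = (q + 4)*(q^2 - 6*q + 5) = (q - 5)*(q + 4)*(q - 1)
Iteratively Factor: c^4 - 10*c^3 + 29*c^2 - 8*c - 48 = (c - 4)*(c^3 - 6*c^2 + 5*c + 12) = (c - 4)*(c - 3)*(c^2 - 3*c - 4) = (c - 4)*(c - 3)*(c + 1)*(c - 4)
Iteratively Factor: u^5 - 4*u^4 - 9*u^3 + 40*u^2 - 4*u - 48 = (u - 2)*(u^4 - 2*u^3 - 13*u^2 + 14*u + 24) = (u - 2)*(u + 3)*(u^3 - 5*u^2 + 2*u + 8) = (u - 2)^2*(u + 3)*(u^2 - 3*u - 4) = (u - 2)^2*(u + 1)*(u + 3)*(u - 4)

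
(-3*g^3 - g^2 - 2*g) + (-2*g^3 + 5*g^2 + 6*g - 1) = -5*g^3 + 4*g^2 + 4*g - 1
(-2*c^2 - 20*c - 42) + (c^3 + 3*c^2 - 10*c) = c^3 + c^2 - 30*c - 42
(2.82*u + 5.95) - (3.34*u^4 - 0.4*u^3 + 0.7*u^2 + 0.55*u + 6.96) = -3.34*u^4 + 0.4*u^3 - 0.7*u^2 + 2.27*u - 1.01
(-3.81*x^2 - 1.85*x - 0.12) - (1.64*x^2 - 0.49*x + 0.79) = -5.45*x^2 - 1.36*x - 0.91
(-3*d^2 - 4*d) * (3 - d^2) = 3*d^4 + 4*d^3 - 9*d^2 - 12*d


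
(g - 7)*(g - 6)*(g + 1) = g^3 - 12*g^2 + 29*g + 42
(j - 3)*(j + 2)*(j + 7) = j^3 + 6*j^2 - 13*j - 42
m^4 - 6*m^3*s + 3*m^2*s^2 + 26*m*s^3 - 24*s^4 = (m - 4*s)*(m - 3*s)*(m - s)*(m + 2*s)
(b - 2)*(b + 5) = b^2 + 3*b - 10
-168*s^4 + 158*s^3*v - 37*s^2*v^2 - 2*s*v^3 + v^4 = (-4*s + v)*(-3*s + v)*(-2*s + v)*(7*s + v)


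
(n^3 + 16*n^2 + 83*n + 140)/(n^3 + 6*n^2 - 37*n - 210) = (n + 4)/(n - 6)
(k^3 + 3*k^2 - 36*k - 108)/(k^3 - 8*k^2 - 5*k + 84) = (k^2 - 36)/(k^2 - 11*k + 28)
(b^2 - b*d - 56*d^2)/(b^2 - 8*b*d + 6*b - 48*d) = (b + 7*d)/(b + 6)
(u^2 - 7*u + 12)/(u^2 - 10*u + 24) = (u - 3)/(u - 6)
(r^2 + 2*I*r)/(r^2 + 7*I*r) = (r + 2*I)/(r + 7*I)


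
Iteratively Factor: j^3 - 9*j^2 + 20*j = (j - 5)*(j^2 - 4*j) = (j - 5)*(j - 4)*(j)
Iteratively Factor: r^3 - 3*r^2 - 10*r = (r - 5)*(r^2 + 2*r) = (r - 5)*(r + 2)*(r)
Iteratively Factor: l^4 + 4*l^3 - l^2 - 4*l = (l + 4)*(l^3 - l) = l*(l + 4)*(l^2 - 1) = l*(l - 1)*(l + 4)*(l + 1)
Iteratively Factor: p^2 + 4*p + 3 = (p + 1)*(p + 3)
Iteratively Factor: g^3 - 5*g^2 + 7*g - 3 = (g - 3)*(g^2 - 2*g + 1) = (g - 3)*(g - 1)*(g - 1)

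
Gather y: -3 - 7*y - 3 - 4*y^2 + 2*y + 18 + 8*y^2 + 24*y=4*y^2 + 19*y + 12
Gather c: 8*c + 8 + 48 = 8*c + 56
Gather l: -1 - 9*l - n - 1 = -9*l - n - 2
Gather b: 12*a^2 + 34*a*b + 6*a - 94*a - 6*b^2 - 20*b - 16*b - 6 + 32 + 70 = 12*a^2 - 88*a - 6*b^2 + b*(34*a - 36) + 96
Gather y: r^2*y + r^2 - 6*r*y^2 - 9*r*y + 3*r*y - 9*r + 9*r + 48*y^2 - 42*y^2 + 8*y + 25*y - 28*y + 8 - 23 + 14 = r^2 + y^2*(6 - 6*r) + y*(r^2 - 6*r + 5) - 1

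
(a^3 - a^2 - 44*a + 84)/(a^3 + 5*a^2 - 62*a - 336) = (a^2 - 8*a + 12)/(a^2 - 2*a - 48)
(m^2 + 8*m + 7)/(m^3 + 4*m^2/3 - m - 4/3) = 3*(m + 7)/(3*m^2 + m - 4)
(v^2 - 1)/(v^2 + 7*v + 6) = (v - 1)/(v + 6)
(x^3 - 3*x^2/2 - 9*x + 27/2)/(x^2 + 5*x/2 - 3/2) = (2*x^2 - 9*x + 9)/(2*x - 1)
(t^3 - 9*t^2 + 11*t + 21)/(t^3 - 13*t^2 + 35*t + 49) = (t - 3)/(t - 7)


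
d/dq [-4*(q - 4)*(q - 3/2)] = 22 - 8*q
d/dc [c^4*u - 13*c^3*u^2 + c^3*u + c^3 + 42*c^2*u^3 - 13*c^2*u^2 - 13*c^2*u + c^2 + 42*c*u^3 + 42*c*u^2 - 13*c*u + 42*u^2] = 4*c^3*u - 39*c^2*u^2 + 3*c^2*u + 3*c^2 + 84*c*u^3 - 26*c*u^2 - 26*c*u + 2*c + 42*u^3 + 42*u^2 - 13*u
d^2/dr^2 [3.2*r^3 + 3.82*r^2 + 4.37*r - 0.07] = 19.2*r + 7.64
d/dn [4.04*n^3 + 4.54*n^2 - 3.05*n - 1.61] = 12.12*n^2 + 9.08*n - 3.05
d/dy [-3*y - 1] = -3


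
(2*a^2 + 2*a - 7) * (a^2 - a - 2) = 2*a^4 - 13*a^2 + 3*a + 14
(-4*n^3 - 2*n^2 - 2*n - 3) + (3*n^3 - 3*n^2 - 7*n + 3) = -n^3 - 5*n^2 - 9*n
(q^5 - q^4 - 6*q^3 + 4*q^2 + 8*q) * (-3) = -3*q^5 + 3*q^4 + 18*q^3 - 12*q^2 - 24*q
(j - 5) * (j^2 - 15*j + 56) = j^3 - 20*j^2 + 131*j - 280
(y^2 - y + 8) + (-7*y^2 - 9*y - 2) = -6*y^2 - 10*y + 6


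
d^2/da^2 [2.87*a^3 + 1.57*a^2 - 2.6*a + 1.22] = 17.22*a + 3.14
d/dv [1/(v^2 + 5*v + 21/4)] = 16*(-2*v - 5)/(4*v^2 + 20*v + 21)^2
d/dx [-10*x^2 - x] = -20*x - 1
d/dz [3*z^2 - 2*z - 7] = 6*z - 2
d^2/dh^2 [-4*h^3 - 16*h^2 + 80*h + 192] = -24*h - 32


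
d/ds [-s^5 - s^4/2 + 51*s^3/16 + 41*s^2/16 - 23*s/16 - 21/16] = -5*s^4 - 2*s^3 + 153*s^2/16 + 41*s/8 - 23/16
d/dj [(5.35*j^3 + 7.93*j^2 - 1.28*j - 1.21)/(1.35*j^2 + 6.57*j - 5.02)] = (7.2225*j^4 + 70.299*j^3 - 26.7429*j^2 - 76.3502*j + 14.3753)/(1.8225*j^4 + 17.739*j^3 + 29.6109*j^2 - 65.9628*j + 25.2004)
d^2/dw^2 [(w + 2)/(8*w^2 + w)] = 4*(32*w^3 + 192*w^2 + 24*w + 1)/(w^3*(512*w^3 + 192*w^2 + 24*w + 1))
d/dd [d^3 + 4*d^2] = d*(3*d + 8)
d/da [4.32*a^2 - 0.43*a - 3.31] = 8.64*a - 0.43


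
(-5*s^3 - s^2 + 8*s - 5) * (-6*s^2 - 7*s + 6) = 30*s^5 + 41*s^4 - 71*s^3 - 32*s^2 + 83*s - 30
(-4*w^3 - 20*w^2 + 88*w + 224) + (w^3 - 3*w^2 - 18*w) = -3*w^3 - 23*w^2 + 70*w + 224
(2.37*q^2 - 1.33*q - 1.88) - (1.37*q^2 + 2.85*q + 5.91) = 1.0*q^2 - 4.18*q - 7.79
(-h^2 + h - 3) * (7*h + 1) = -7*h^3 + 6*h^2 - 20*h - 3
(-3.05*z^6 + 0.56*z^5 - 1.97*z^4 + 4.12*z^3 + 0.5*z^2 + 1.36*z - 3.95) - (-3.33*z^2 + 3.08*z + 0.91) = -3.05*z^6 + 0.56*z^5 - 1.97*z^4 + 4.12*z^3 + 3.83*z^2 - 1.72*z - 4.86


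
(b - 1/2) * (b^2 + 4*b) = b^3 + 7*b^2/2 - 2*b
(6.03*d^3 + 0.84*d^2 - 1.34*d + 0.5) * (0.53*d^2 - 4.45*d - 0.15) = 3.1959*d^5 - 26.3883*d^4 - 5.3527*d^3 + 6.102*d^2 - 2.024*d - 0.075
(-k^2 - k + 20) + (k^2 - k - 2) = 18 - 2*k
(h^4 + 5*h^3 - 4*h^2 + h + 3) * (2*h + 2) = 2*h^5 + 12*h^4 + 2*h^3 - 6*h^2 + 8*h + 6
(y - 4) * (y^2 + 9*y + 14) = y^3 + 5*y^2 - 22*y - 56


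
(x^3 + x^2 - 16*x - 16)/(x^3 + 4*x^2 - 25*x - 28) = (x + 4)/(x + 7)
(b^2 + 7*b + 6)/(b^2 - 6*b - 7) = (b + 6)/(b - 7)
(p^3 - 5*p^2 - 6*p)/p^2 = p - 5 - 6/p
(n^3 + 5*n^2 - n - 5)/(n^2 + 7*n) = (n^3 + 5*n^2 - n - 5)/(n*(n + 7))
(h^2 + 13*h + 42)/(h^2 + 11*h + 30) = (h + 7)/(h + 5)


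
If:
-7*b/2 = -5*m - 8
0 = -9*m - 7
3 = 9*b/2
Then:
No Solution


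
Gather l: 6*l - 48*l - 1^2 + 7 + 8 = 14 - 42*l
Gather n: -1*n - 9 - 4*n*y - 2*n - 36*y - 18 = n*(-4*y - 3) - 36*y - 27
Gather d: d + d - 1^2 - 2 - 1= 2*d - 4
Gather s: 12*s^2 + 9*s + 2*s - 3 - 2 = 12*s^2 + 11*s - 5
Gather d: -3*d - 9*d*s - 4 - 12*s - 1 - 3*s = d*(-9*s - 3) - 15*s - 5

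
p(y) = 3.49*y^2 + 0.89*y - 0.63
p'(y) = 6.98*y + 0.89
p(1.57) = 9.37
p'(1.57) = 11.85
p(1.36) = 7.04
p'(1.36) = 10.38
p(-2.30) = 15.79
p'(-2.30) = -15.16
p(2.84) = 30.05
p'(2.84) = 20.71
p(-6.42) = 137.50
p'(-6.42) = -43.92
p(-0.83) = 1.04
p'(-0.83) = -4.90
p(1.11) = 4.66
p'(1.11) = 8.64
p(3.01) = 33.67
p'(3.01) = 21.90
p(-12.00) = 491.25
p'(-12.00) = -82.87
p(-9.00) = 274.05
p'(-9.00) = -61.93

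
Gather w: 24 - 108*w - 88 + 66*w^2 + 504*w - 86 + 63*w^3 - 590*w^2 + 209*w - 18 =63*w^3 - 524*w^2 + 605*w - 168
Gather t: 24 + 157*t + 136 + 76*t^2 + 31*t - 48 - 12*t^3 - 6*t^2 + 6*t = -12*t^3 + 70*t^2 + 194*t + 112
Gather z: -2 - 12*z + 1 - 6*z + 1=-18*z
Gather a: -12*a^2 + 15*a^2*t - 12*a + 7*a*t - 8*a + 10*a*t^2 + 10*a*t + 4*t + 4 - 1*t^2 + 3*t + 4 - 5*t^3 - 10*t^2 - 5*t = a^2*(15*t - 12) + a*(10*t^2 + 17*t - 20) - 5*t^3 - 11*t^2 + 2*t + 8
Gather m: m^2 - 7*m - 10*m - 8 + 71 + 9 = m^2 - 17*m + 72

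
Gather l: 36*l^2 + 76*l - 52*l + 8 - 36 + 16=36*l^2 + 24*l - 12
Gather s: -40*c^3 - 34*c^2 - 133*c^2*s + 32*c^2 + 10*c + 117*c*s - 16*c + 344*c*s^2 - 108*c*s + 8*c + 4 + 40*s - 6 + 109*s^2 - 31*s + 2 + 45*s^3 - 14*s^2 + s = -40*c^3 - 2*c^2 + 2*c + 45*s^3 + s^2*(344*c + 95) + s*(-133*c^2 + 9*c + 10)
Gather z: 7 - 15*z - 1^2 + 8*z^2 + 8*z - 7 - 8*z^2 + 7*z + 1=0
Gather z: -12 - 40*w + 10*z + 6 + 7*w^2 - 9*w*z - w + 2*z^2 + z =7*w^2 - 41*w + 2*z^2 + z*(11 - 9*w) - 6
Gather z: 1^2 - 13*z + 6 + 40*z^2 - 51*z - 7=40*z^2 - 64*z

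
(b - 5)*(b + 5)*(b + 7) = b^3 + 7*b^2 - 25*b - 175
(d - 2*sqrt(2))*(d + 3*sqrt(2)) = d^2 + sqrt(2)*d - 12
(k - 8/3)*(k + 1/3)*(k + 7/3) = k^3 - 19*k/3 - 56/27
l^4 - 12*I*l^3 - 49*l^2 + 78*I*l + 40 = (l - 5*I)*(l - 4*I)*(l - 2*I)*(l - I)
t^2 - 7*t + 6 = (t - 6)*(t - 1)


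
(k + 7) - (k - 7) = 14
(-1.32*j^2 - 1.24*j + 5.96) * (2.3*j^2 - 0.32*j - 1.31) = -3.036*j^4 - 2.4296*j^3 + 15.834*j^2 - 0.2828*j - 7.8076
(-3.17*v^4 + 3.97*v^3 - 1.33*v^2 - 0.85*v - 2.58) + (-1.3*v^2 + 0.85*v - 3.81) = -3.17*v^4 + 3.97*v^3 - 2.63*v^2 - 6.39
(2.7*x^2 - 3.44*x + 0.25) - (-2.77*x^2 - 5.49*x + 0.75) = 5.47*x^2 + 2.05*x - 0.5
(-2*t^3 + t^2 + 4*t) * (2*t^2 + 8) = -4*t^5 + 2*t^4 - 8*t^3 + 8*t^2 + 32*t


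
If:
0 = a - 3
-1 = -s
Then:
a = 3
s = 1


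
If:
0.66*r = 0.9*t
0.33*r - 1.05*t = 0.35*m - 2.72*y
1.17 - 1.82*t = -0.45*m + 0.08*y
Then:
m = 5.5109151047409*y - 0.773980154355017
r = 1.79813571213792*y + 0.615666031873309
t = 1.31863285556781*y + 0.45148842337376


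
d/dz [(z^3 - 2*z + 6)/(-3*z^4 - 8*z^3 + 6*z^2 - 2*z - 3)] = 3*(z^6 - 4*z^4 + 12*z^3 + 49*z^2 - 24*z + 6)/(9*z^8 + 48*z^7 + 28*z^6 - 84*z^5 + 86*z^4 + 24*z^3 - 32*z^2 + 12*z + 9)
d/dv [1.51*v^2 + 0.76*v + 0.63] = 3.02*v + 0.76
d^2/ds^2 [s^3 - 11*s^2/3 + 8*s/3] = 6*s - 22/3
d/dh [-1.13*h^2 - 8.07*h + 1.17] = -2.26*h - 8.07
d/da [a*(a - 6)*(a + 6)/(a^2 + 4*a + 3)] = (a^4 + 8*a^3 + 45*a^2 - 108)/(a^4 + 8*a^3 + 22*a^2 + 24*a + 9)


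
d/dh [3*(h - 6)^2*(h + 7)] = 3*(h - 6)*(3*h + 8)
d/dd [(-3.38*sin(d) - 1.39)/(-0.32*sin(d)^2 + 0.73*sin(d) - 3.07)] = (-1.0816*sin(d)^2 - 0.8896*sin(d) + 11.3913)*cos(d)/(0.1024*sin(d)^4 - 0.4672*sin(d)^3 + 2.4977*sin(d)^2 - 4.4822*sin(d) + 9.4249)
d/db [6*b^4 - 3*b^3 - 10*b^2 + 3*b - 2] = 24*b^3 - 9*b^2 - 20*b + 3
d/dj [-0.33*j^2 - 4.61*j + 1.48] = -0.66*j - 4.61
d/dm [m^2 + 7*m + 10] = 2*m + 7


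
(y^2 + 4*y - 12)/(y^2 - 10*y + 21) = (y^2 + 4*y - 12)/(y^2 - 10*y + 21)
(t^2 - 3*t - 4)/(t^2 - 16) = (t + 1)/(t + 4)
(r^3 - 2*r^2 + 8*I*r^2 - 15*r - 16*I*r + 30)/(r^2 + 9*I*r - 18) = (r^2 + r*(-2 + 5*I) - 10*I)/(r + 6*I)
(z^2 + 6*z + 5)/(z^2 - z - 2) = (z + 5)/(z - 2)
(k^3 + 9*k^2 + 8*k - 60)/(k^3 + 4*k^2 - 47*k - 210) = (k - 2)/(k - 7)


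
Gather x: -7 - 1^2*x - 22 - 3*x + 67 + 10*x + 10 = 6*x + 48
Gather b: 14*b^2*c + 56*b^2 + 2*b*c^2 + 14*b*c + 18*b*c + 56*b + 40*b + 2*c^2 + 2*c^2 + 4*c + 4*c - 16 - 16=b^2*(14*c + 56) + b*(2*c^2 + 32*c + 96) + 4*c^2 + 8*c - 32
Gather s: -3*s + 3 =3 - 3*s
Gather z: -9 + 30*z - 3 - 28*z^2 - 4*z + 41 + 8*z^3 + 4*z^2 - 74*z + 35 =8*z^3 - 24*z^2 - 48*z + 64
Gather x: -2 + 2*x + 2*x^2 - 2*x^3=-2*x^3 + 2*x^2 + 2*x - 2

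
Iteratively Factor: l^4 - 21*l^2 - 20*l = (l - 5)*(l^3 + 5*l^2 + 4*l) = l*(l - 5)*(l^2 + 5*l + 4) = l*(l - 5)*(l + 4)*(l + 1)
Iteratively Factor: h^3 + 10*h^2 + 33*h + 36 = (h + 3)*(h^2 + 7*h + 12) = (h + 3)*(h + 4)*(h + 3)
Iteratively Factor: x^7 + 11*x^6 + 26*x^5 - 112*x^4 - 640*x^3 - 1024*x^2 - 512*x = (x)*(x^6 + 11*x^5 + 26*x^4 - 112*x^3 - 640*x^2 - 1024*x - 512) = x*(x + 2)*(x^5 + 9*x^4 + 8*x^3 - 128*x^2 - 384*x - 256) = x*(x - 4)*(x + 2)*(x^4 + 13*x^3 + 60*x^2 + 112*x + 64) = x*(x - 4)*(x + 2)*(x + 4)*(x^3 + 9*x^2 + 24*x + 16) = x*(x - 4)*(x + 1)*(x + 2)*(x + 4)*(x^2 + 8*x + 16) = x*(x - 4)*(x + 1)*(x + 2)*(x + 4)^2*(x + 4)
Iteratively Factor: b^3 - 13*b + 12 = (b - 1)*(b^2 + b - 12) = (b - 3)*(b - 1)*(b + 4)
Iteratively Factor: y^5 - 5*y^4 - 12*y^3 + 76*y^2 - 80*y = (y + 4)*(y^4 - 9*y^3 + 24*y^2 - 20*y) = y*(y + 4)*(y^3 - 9*y^2 + 24*y - 20) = y*(y - 2)*(y + 4)*(y^2 - 7*y + 10) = y*(y - 2)^2*(y + 4)*(y - 5)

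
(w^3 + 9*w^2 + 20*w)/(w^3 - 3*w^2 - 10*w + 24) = w*(w^2 + 9*w + 20)/(w^3 - 3*w^2 - 10*w + 24)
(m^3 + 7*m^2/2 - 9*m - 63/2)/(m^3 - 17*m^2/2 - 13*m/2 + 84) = (2*m^2 + m - 21)/(2*m^2 - 23*m + 56)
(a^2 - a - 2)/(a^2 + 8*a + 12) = (a^2 - a - 2)/(a^2 + 8*a + 12)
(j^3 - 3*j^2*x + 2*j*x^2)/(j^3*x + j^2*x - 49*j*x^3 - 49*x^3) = j*(j^2 - 3*j*x + 2*x^2)/(x*(j^3 + j^2 - 49*j*x^2 - 49*x^2))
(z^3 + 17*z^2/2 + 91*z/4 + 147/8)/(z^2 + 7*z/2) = z + 5 + 21/(4*z)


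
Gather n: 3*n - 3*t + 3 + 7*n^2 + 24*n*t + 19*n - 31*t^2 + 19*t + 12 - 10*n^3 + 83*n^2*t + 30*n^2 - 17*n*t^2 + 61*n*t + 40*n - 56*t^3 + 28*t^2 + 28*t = -10*n^3 + n^2*(83*t + 37) + n*(-17*t^2 + 85*t + 62) - 56*t^3 - 3*t^2 + 44*t + 15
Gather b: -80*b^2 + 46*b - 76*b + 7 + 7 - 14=-80*b^2 - 30*b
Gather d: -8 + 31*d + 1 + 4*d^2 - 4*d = 4*d^2 + 27*d - 7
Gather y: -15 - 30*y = -30*y - 15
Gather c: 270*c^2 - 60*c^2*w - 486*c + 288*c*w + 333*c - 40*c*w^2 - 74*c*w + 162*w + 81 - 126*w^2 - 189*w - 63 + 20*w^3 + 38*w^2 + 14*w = c^2*(270 - 60*w) + c*(-40*w^2 + 214*w - 153) + 20*w^3 - 88*w^2 - 13*w + 18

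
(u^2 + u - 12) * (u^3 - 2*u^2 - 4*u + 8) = u^5 - u^4 - 18*u^3 + 28*u^2 + 56*u - 96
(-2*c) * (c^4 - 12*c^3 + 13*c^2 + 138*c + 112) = -2*c^5 + 24*c^4 - 26*c^3 - 276*c^2 - 224*c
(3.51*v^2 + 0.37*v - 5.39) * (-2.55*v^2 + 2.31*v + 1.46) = -8.9505*v^4 + 7.1646*v^3 + 19.7238*v^2 - 11.9107*v - 7.8694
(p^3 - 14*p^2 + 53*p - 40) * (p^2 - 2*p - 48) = p^5 - 16*p^4 + 33*p^3 + 526*p^2 - 2464*p + 1920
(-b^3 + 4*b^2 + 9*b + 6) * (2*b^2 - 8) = -2*b^5 + 8*b^4 + 26*b^3 - 20*b^2 - 72*b - 48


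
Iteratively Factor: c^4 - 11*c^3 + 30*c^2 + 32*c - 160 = (c - 4)*(c^3 - 7*c^2 + 2*c + 40) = (c - 4)^2*(c^2 - 3*c - 10) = (c - 5)*(c - 4)^2*(c + 2)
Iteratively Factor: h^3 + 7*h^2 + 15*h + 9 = (h + 3)*(h^2 + 4*h + 3) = (h + 1)*(h + 3)*(h + 3)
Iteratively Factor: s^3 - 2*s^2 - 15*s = (s + 3)*(s^2 - 5*s) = (s - 5)*(s + 3)*(s)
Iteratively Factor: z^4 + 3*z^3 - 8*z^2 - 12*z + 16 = (z - 1)*(z^3 + 4*z^2 - 4*z - 16) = (z - 1)*(z + 2)*(z^2 + 2*z - 8) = (z - 2)*(z - 1)*(z + 2)*(z + 4)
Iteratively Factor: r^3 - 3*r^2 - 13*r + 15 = (r + 3)*(r^2 - 6*r + 5) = (r - 5)*(r + 3)*(r - 1)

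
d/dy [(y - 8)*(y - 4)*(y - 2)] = 3*y^2 - 28*y + 56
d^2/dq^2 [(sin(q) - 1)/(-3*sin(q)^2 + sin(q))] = (9*sin(q)^2 - 33*sin(q) - 9 + 53/sin(q) - 18/sin(q)^2 + 2/sin(q)^3)/(3*sin(q) - 1)^3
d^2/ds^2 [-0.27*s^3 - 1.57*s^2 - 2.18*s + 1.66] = -1.62*s - 3.14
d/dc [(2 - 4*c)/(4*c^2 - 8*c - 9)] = 4*(4*c^2 - 4*c + 13)/(16*c^4 - 64*c^3 - 8*c^2 + 144*c + 81)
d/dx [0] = 0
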